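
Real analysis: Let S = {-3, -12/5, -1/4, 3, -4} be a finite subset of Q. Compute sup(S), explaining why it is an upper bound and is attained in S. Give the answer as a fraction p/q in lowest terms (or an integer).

S is finite, so sup(S) = max(S).
Sorted decreasing:
3, -1/4, -12/5, -3, -4
The extremum is 3.
For every x in S, x <= 3. And 3 is in S, so it is attained.
Therefore sup(S) = 3.

3


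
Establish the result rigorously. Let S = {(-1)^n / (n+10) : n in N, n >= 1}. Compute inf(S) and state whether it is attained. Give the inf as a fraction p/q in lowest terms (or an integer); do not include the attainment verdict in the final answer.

Analysis:
- Values: -1/11, 1/12, -1/13, 1/14, -1/15, ...
- Positive terms (even n): 1/(2+10), 1/(4+10), ... decreasing -> max = 1/12 (n=2).
- Negative terms (odd n): -1/(1+10), -1/(3+10), ... increasing -> min = -1/11 (n=1).
- So sup = 1/12 (attained at n=2); inf = -1/11 (attained at n=1).
Conclusion: inf(S) = -1/11, attained in S.

-1/11


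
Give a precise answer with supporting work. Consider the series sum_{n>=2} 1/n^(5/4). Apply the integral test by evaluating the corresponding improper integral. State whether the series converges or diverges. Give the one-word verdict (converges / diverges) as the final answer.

Let f(x) = x^(-5/4). Then f is positive, continuous, and decreasing on [2, infinity), so the integral test applies.
Compute the improper integral int_{2}^infinity f(x) dx:
  antiderivative F(x) = -4/x^(1/4).
  As x -> infinity, F(x) -> 0 (since p = 5/4 > 1).
  So int = F(infinity) - F(2) = 0 - (-2*2^(3/4)) = 2*2^(3/4).
  Finite, so by the integral test, the series converges.

converges


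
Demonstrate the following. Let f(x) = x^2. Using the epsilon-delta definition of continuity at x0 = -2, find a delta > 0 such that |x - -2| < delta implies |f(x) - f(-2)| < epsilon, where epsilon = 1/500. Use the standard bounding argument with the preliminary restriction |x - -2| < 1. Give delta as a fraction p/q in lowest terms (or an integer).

Factor: |x^2 - (-2)^2| = |x - -2| * |x + -2|.
Impose |x - -2| < 1 first. Then |x + -2| = |(x - -2) + 2*(-2)| <= |x - -2| + 2*|-2| < 1 + 4 = 5.
So |x^2 - (-2)^2| < delta * 5.
We need delta * 5 <= 1/500, i.e. delta <= 1/500/5 = 1/2500.
Since 1/2500 < 1, this is tighter than 1; take delta = 1/2500.
So delta = 1/2500 works.

1/2500


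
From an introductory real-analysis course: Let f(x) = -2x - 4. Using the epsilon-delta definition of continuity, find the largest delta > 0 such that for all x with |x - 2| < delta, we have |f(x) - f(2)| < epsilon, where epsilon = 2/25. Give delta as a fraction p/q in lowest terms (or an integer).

We compute f(2) = -2*(2) - 4 = -8.
|f(x) - f(2)| = |-2x - 4 - (-8)| = |-2(x - 2)| = 2|x - 2|.
We need 2|x - 2| < 2/25, i.e. |x - 2| < 2/25 / 2 = 1/25.
So any delta <= 1/25 works. Conversely, if delta > 1/25, then x = 2 + 1/25 satisfies |x - 2| = 1/25 < delta but |f(x) - f(2)| = 2 * 1/25 = 2/25, which is not < 2/25; so no larger delta works.
Hence the largest such delta is 1/25.

1/25


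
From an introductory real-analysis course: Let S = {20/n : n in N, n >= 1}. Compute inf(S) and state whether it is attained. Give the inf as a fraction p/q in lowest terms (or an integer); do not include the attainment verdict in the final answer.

Analysis:
- Values: 20, 10, 20/3, 5, ... strictly decreasing.
- The maximum is 20 (n=1); sup = 20 (attained).
- The set is bounded below by 0; 20/n -> 0 so 0 is the greatest lower bound.
- 0 is not in the set, so inf = 0 is not attained.
Conclusion: inf(S) = 0, not attained in S.

0


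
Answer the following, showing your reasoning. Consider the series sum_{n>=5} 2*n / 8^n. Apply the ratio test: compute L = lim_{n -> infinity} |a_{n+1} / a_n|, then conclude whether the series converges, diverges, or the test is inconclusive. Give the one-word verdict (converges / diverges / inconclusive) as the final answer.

Let a_n denote the general term. Form the ratio a_{n+1}/a_n and simplify:
a_{n+1}/a_n = (n + 1)/(8*n)
Take the limit as n -> infinity: L = 1/8.
Since L = 1/8 < 1, the ratio test implies the series converges.

converges


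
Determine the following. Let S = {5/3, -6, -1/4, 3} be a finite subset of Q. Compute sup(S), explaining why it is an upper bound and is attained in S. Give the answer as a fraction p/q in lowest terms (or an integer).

S is finite, so sup(S) = max(S).
Sorted decreasing:
3, 5/3, -1/4, -6
The extremum is 3.
For every x in S, x <= 3. And 3 is in S, so it is attained.
Therefore sup(S) = 3.

3


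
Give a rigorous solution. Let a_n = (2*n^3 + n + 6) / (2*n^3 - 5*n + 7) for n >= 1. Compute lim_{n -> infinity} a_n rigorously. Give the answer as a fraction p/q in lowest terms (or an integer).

Divide numerator and denominator by n^3, the highest power:
numerator / n^3 = 2 + n^(-2) + 6/n^3
denominator / n^3 = 2 - 5/n^2 + 7/n^3
As n -> infinity, all terms of the form c/n^k (k >= 1) tend to 0.
So numerator / n^3 -> 2 and denominator / n^3 -> 2.
Therefore lim a_n = 1.

1


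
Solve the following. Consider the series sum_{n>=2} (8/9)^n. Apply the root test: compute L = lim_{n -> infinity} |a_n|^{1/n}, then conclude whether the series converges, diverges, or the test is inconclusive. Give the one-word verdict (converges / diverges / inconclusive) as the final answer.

Let a_n denote the general term. Form |a_n|^(1/n) and simplify:
|a_n|^(1/n) = 8/9
Take the limit as n -> infinity: L = 8/9.
Since L = 8/9 < 1, the root test implies convergence.

converges


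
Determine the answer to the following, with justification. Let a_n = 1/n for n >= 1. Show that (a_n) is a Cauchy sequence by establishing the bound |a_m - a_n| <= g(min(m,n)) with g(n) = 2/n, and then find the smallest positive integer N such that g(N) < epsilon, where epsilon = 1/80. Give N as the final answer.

For any m, n >= 1, by the triangle inequality:
|a_m - a_n| = |1/m - 1/n| <= 1/m + 1/n <= 2/min(m,n).
So g(n) = 2/n bounds the Cauchy difference. Since g(n) -> 0, (a_n) is Cauchy.
Now solve g(N) < 1/80: 2/N < 1/80 <=> N > 2 / (1/80) = 160.
The smallest integer strictly greater than 160 is N = 161.
Check: g(161) = 2/161 = 2/161 < 1/80; g(160) = 1/80 >= 1/80. So N = 161.

161


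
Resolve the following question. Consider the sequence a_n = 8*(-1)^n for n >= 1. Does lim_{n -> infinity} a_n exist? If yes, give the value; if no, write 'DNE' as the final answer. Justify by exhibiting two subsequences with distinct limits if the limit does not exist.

Examine the behaviour of a_n along subsequences.
Even-n subsequence a_{2k} = 8 -> 8. Odd-n subsequence a_{2k+1} = -8 -> -8.
Since these two subsequential limits are 8 and -8, distinct, the full sequence cannot converge (a convergent sequence has all subsequences tending to the same limit). So lim a_n does not exist.

DNE


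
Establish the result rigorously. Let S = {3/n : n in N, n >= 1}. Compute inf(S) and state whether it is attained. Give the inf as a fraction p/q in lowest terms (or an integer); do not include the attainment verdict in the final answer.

Analysis:
- Values: 3, 3/2, 1, 3/4, ... strictly decreasing.
- The maximum is 3 (n=1); sup = 3 (attained).
- The set is bounded below by 0; 3/n -> 0 so 0 is the greatest lower bound.
- 0 is not in the set, so inf = 0 is not attained.
Conclusion: inf(S) = 0, not attained in S.

0


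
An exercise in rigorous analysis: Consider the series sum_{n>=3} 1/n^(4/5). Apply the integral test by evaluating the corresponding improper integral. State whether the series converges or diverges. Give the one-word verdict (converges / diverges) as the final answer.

Let f(x) = x^(-4/5). Then f is positive, continuous, and decreasing on [3, infinity), so the integral test applies.
Compute the improper integral int_{3}^infinity f(x) dx:
  antiderivative F(x) = 5*x^(1/5).
  As x -> infinity, F(x) -> infinity (since p = 4/5 < 1).
  So the integral diverges. By the integral test, the series diverges.

diverges


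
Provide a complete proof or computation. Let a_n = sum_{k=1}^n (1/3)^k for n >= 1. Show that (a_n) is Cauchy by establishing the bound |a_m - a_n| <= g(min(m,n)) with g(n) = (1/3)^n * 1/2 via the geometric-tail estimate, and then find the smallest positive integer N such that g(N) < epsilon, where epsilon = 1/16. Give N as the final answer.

For m > n >= 1: |a_m - a_n| = sum_{k=n+1}^m (1/3)^k < sum_{k=n+1}^infinity (1/3)^k = (1/3)^(n+1) / (1 - 1/3) = (1/3)^n * (1/3) * (3/2) = (1/3)^n * 1/2.
So g(n) = (1/3)^n / 2. Since g(n) -> 0, (a_n) is Cauchy.
Now solve g(N) < 1/16: (1/3)^N / 2 < 1/16 <=> 3^N > 1 / (2 * 1/16) = 8.
Check powers of 3: 3^1 = 3 <= 8, 3^2 = 9 > 8.
So the smallest such N is 2. Check: g(2) = 1/(2 * 9) = 1/18 < 1/16.

2


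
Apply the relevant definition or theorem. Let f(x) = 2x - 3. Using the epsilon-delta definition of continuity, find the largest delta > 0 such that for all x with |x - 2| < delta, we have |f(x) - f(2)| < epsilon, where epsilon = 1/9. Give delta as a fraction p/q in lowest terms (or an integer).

We compute f(2) = 2*(2) - 3 = 1.
|f(x) - f(2)| = |2x - 3 - (1)| = |2(x - 2)| = 2|x - 2|.
We need 2|x - 2| < 1/9, i.e. |x - 2| < 1/9 / 2 = 1/18.
So any delta <= 1/18 works. Conversely, if delta > 1/18, then x = 2 + 1/18 satisfies |x - 2| = 1/18 < delta but |f(x) - f(2)| = 2 * 1/18 = 1/9, which is not < 1/9; so no larger delta works.
Hence the largest such delta is 1/18.

1/18


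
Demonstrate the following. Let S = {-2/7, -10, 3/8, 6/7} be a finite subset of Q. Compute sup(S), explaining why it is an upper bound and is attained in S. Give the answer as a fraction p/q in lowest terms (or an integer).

S is finite, so sup(S) = max(S).
Sorted decreasing:
6/7, 3/8, -2/7, -10
The extremum is 6/7.
For every x in S, x <= 6/7. And 6/7 is in S, so it is attained.
Therefore sup(S) = 6/7.

6/7


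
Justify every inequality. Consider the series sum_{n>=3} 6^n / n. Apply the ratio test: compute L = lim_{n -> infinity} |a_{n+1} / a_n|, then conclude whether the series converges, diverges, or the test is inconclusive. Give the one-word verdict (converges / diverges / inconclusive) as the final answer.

Let a_n denote the general term. Form the ratio a_{n+1}/a_n and simplify:
a_{n+1}/a_n = 6*n/(n + 1)
Take the limit as n -> infinity: L = 6.
Since L = 6 > 1 (or L = infinity), the ratio test implies the series diverges.

diverges


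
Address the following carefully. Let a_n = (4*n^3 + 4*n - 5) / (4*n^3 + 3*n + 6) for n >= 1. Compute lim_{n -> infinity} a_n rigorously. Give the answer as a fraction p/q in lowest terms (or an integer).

Divide numerator and denominator by n^3, the highest power:
numerator / n^3 = 4 + 4/n^2 - 5/n^3
denominator / n^3 = 4 + 3/n^2 + 6/n^3
As n -> infinity, all terms of the form c/n^k (k >= 1) tend to 0.
So numerator / n^3 -> 4 and denominator / n^3 -> 4.
Therefore lim a_n = 1.

1


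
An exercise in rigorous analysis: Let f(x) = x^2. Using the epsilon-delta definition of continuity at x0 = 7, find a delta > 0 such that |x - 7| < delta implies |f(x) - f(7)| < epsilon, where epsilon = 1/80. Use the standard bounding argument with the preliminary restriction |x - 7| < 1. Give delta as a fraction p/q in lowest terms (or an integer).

Factor: |x^2 - (7)^2| = |x - 7| * |x + 7|.
Impose |x - 7| < 1 first. Then |x + 7| = |(x - 7) + 2*(7)| <= |x - 7| + 2*|7| < 1 + 14 = 15.
So |x^2 - (7)^2| < delta * 15.
We need delta * 15 <= 1/80, i.e. delta <= 1/80/15 = 1/1200.
Since 1/1200 < 1, this is tighter than 1; take delta = 1/1200.
So delta = 1/1200 works.

1/1200


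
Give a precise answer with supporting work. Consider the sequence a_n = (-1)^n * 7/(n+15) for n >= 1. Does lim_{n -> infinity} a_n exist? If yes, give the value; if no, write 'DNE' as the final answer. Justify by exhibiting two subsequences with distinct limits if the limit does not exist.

Examine the behaviour of a_n along subsequences.
Even-n subsequence a_{2k} = 7/(2k+15) -> 0. Odd-n subsequence a_{2k+1} = -7/(2k+16) -> 0. Both tend to 0, which suggests the limit is 0; verify directly.
|a_n - 0| = 7/(n+15) < 7/n for every n >= 1.
Given epsilon > 0, choose a positive integer N > 7/epsilon. Then for all n >= N, |a_n| < 7/n <= 7/N < epsilon.
So by the definition of the limit, lim a_n exists and equals 0.

0


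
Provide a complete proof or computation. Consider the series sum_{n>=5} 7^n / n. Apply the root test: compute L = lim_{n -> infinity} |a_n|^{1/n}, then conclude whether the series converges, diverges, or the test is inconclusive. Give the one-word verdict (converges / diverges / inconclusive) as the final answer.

Let a_n denote the general term. Form |a_n|^(1/n) and simplify:
|a_n|^(1/n) = 7/n^(1/n)
Take the limit as n -> infinity: L = 7.
Since L = 7 > 1, the root test implies divergence.

diverges


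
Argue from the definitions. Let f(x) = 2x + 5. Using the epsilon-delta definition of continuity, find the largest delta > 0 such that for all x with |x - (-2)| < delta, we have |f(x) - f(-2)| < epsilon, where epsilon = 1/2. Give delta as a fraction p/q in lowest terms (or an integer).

We compute f(-2) = 2*(-2) + 5 = 1.
|f(x) - f(-2)| = |2x + 5 - (1)| = |2(x - (-2))| = 2|x - (-2)|.
We need 2|x - (-2)| < 1/2, i.e. |x - (-2)| < 1/2 / 2 = 1/4.
So any delta <= 1/4 works. Conversely, if delta > 1/4, then x = -2 + 1/4 satisfies |x - (-2)| = 1/4 < delta but |f(x) - f(-2)| = 2 * 1/4 = 1/2, which is not < 1/2; so no larger delta works.
Hence the largest such delta is 1/4.

1/4


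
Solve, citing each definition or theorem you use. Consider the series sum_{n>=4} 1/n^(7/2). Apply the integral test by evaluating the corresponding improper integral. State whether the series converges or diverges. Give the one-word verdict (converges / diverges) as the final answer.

Let f(x) = x^(-7/2). Then f is positive, continuous, and decreasing on [4, infinity), so the integral test applies.
Compute the improper integral int_{4}^infinity f(x) dx:
  antiderivative F(x) = -2/(5*x^(5/2)).
  As x -> infinity, F(x) -> 0 (since p = 7/2 > 1).
  So int = F(infinity) - F(4) = 0 - (-1/80) = 1/80.
  Finite, so by the integral test, the series converges.

converges


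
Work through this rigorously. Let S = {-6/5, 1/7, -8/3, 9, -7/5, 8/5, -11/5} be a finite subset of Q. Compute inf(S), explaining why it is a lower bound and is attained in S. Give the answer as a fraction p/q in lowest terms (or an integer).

S is finite, so inf(S) = min(S).
Sorted increasing:
-8/3, -11/5, -7/5, -6/5, 1/7, 8/5, 9
The extremum is -8/3.
For every x in S, x >= -8/3. And -8/3 is in S, so it is attained.
Therefore inf(S) = -8/3.

-8/3


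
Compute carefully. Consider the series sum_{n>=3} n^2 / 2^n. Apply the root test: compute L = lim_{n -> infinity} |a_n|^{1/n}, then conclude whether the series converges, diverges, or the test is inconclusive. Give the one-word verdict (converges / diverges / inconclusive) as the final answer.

Let a_n denote the general term. Form |a_n|^(1/n) and simplify:
|a_n|^(1/n) = n^(2/n)/2
Take the limit as n -> infinity: L = 1/2.
Since L = 1/2 < 1, the root test implies convergence.

converges


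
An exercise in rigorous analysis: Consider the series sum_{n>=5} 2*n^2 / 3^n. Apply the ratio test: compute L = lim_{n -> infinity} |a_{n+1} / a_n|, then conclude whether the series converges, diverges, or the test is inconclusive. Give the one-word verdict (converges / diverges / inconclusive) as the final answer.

Let a_n denote the general term. Form the ratio a_{n+1}/a_n and simplify:
a_{n+1}/a_n = (n + 1)^2/(3*n^2)
Take the limit as n -> infinity: L = 1/3.
Since L = 1/3 < 1, the ratio test implies the series converges.

converges


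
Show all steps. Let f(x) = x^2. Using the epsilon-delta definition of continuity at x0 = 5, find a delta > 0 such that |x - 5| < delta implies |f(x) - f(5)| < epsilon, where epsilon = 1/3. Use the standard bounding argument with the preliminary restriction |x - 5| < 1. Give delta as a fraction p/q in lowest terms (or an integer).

Factor: |x^2 - (5)^2| = |x - 5| * |x + 5|.
Impose |x - 5| < 1 first. Then |x + 5| = |(x - 5) + 2*(5)| <= |x - 5| + 2*|5| < 1 + 10 = 11.
So |x^2 - (5)^2| < delta * 11.
We need delta * 11 <= 1/3, i.e. delta <= 1/3/11 = 1/33.
Since 1/33 < 1, this is tighter than 1; take delta = 1/33.
So delta = 1/33 works.

1/33


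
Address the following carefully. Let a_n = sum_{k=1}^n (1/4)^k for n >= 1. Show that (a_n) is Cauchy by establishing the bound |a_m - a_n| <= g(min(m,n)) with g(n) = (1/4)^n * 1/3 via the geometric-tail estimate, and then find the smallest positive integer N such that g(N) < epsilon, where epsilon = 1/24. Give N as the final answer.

For m > n >= 1: |a_m - a_n| = sum_{k=n+1}^m (1/4)^k < sum_{k=n+1}^infinity (1/4)^k = (1/4)^(n+1) / (1 - 1/4) = (1/4)^n * (1/4) * (4/3) = (1/4)^n * 1/3.
So g(n) = (1/4)^n / 3. Since g(n) -> 0, (a_n) is Cauchy.
Now solve g(N) < 1/24: (1/4)^N / 3 < 1/24 <=> 4^N > 1 / (3 * 1/24) = 8.
Check powers of 4: 4^1 = 4 <= 8, 4^2 = 16 > 8.
So the smallest such N is 2. Check: g(2) = 1/(3 * 16) = 1/48 < 1/24.

2


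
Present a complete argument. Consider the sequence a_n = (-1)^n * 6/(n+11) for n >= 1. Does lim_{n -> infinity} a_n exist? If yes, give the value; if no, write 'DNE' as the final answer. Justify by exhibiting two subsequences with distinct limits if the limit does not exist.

Examine the behaviour of a_n along subsequences.
Even-n subsequence a_{2k} = 6/(2k+11) -> 0. Odd-n subsequence a_{2k+1} = -6/(2k+12) -> 0. Both tend to 0, which suggests the limit is 0; verify directly.
|a_n - 0| = 6/(n+11) < 6/n for every n >= 1.
Given epsilon > 0, choose a positive integer N > 6/epsilon. Then for all n >= N, |a_n| < 6/n <= 6/N < epsilon.
So by the definition of the limit, lim a_n exists and equals 0.

0


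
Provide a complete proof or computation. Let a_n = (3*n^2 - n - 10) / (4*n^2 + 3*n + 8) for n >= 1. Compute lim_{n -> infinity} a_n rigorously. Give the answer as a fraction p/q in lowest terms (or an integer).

Divide numerator and denominator by n^2, the highest power:
numerator / n^2 = 3 - 1/n - 10/n^2
denominator / n^2 = 4 + 3/n + 8/n^2
As n -> infinity, all terms of the form c/n^k (k >= 1) tend to 0.
So numerator / n^2 -> 3 and denominator / n^2 -> 4.
Therefore lim a_n = 3/4.

3/4


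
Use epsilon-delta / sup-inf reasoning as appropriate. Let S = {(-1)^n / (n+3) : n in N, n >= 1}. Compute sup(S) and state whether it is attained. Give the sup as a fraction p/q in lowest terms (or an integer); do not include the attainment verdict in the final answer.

Analysis:
- Values: -1/4, 1/5, -1/6, 1/7, -1/8, ...
- Positive terms (even n): 1/(2+3), 1/(4+3), ... decreasing -> max = 1/5 (n=2).
- Negative terms (odd n): -1/(1+3), -1/(3+3), ... increasing -> min = -1/4 (n=1).
- So sup = 1/5 (attained at n=2); inf = -1/4 (attained at n=1).
Conclusion: sup(S) = 1/5, attained in S.

1/5


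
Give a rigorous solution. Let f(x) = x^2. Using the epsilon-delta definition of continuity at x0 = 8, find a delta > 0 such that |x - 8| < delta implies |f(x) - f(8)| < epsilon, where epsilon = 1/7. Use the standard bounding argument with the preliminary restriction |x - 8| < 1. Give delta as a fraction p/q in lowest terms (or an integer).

Factor: |x^2 - (8)^2| = |x - 8| * |x + 8|.
Impose |x - 8| < 1 first. Then |x + 8| = |(x - 8) + 2*(8)| <= |x - 8| + 2*|8| < 1 + 16 = 17.
So |x^2 - (8)^2| < delta * 17.
We need delta * 17 <= 1/7, i.e. delta <= 1/7/17 = 1/119.
Since 1/119 < 1, this is tighter than 1; take delta = 1/119.
So delta = 1/119 works.

1/119


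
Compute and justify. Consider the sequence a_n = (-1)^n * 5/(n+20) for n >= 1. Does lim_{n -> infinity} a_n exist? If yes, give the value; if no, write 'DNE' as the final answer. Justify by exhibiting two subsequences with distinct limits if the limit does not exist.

Examine the behaviour of a_n along subsequences.
Even-n subsequence a_{2k} = 5/(2k+20) -> 0. Odd-n subsequence a_{2k+1} = -5/(2k+21) -> 0. Both tend to 0, which suggests the limit is 0; verify directly.
|a_n - 0| = 5/(n+20) < 5/n for every n >= 1.
Given epsilon > 0, choose a positive integer N > 5/epsilon. Then for all n >= N, |a_n| < 5/n <= 5/N < epsilon.
So by the definition of the limit, lim a_n exists and equals 0.

0


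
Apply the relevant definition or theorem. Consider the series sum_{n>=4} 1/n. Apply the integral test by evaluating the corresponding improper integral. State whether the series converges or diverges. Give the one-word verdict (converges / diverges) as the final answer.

Let f(x) = 1/x. Then f is positive, continuous, and decreasing on [4, infinity), so the integral test applies.
Compute the improper integral int_{4}^infinity f(x) dx:
  antiderivative F(x) = log(x).
  As x -> infinity, log(x) -> infinity.
  So int = infinity - log(4) = infinity. By the integral test, the series diverges.

diverges


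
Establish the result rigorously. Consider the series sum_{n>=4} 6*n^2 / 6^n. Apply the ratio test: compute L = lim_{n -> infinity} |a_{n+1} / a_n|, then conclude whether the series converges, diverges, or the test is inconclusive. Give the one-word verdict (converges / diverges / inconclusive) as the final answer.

Let a_n denote the general term. Form the ratio a_{n+1}/a_n and simplify:
a_{n+1}/a_n = (n + 1)^2/(6*n^2)
Take the limit as n -> infinity: L = 1/6.
Since L = 1/6 < 1, the ratio test implies the series converges.

converges


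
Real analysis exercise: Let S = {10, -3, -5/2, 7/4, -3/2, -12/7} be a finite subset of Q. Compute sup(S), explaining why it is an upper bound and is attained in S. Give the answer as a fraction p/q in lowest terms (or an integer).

S is finite, so sup(S) = max(S).
Sorted decreasing:
10, 7/4, -3/2, -12/7, -5/2, -3
The extremum is 10.
For every x in S, x <= 10. And 10 is in S, so it is attained.
Therefore sup(S) = 10.

10


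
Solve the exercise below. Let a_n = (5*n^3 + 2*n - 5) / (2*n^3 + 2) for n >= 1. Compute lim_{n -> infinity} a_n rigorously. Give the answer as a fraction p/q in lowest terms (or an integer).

Divide numerator and denominator by n^3, the highest power:
numerator / n^3 = 5 + 2/n^2 - 5/n^3
denominator / n^3 = 2 + 2/n^3
As n -> infinity, all terms of the form c/n^k (k >= 1) tend to 0.
So numerator / n^3 -> 5 and denominator / n^3 -> 2.
Therefore lim a_n = 5/2.

5/2


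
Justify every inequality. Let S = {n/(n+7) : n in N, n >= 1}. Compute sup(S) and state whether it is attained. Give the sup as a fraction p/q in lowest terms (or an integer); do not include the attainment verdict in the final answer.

Analysis:
- Values: 1/8, 2/9, 3/10, 4/11, ... strictly increasing.
- Minimum is 1/8 (n=1); inf = 1/8 (attained).
- n/(n+7) = 1 - 7/(n+7) -> 1 from below as n -> infinity, and never equals 1.
- So sup = 1 (not attained).
Conclusion: sup(S) = 1, not attained in S.

1


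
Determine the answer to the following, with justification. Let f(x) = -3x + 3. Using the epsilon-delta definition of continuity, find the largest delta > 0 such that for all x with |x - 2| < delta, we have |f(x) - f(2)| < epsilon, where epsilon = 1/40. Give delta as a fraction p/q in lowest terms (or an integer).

We compute f(2) = -3*(2) + 3 = -3.
|f(x) - f(2)| = |-3x + 3 - (-3)| = |-3(x - 2)| = 3|x - 2|.
We need 3|x - 2| < 1/40, i.e. |x - 2| < 1/40 / 3 = 1/120.
So any delta <= 1/120 works. Conversely, if delta > 1/120, then x = 2 + 1/120 satisfies |x - 2| = 1/120 < delta but |f(x) - f(2)| = 3 * 1/120 = 1/40, which is not < 1/40; so no larger delta works.
Hence the largest such delta is 1/120.

1/120


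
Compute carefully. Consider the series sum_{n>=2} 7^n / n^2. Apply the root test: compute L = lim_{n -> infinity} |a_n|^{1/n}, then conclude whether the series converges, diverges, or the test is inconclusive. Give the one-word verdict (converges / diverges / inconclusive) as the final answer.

Let a_n denote the general term. Form |a_n|^(1/n) and simplify:
|a_n|^(1/n) = 7/n^(2/n)
Take the limit as n -> infinity: L = 7.
Since L = 7 > 1, the root test implies divergence.

diverges


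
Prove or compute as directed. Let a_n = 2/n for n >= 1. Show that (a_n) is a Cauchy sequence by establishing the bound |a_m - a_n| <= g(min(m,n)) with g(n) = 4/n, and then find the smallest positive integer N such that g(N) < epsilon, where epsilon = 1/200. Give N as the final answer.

For any m, n >= 1, by the triangle inequality:
|a_m - a_n| = |2/m - 2/n| <= 2*1/m + 2*1/n <= 4/min(m,n).
So g(n) = 4/n bounds the Cauchy difference. Since g(n) -> 0, (a_n) is Cauchy.
Now solve g(N) < 1/200: 4/N < 1/200 <=> N > 4 / (1/200) = 800.
The smallest integer strictly greater than 800 is N = 801.
Check: g(801) = 4/801 = 4/801 < 1/200; g(800) = 1/200 >= 1/200. So N = 801.

801


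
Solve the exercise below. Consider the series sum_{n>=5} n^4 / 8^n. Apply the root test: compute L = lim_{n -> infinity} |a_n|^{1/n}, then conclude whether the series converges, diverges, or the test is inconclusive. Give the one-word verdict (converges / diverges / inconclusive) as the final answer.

Let a_n denote the general term. Form |a_n|^(1/n) and simplify:
|a_n|^(1/n) = n^(4/n)/8
Take the limit as n -> infinity: L = 1/8.
Since L = 1/8 < 1, the root test implies convergence.

converges


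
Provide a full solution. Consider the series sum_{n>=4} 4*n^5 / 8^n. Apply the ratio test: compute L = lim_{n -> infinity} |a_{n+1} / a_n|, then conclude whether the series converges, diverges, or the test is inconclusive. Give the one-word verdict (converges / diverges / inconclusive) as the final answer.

Let a_n denote the general term. Form the ratio a_{n+1}/a_n and simplify:
a_{n+1}/a_n = (n + 1)^5/(8*n^5)
Take the limit as n -> infinity: L = 1/8.
Since L = 1/8 < 1, the ratio test implies the series converges.

converges


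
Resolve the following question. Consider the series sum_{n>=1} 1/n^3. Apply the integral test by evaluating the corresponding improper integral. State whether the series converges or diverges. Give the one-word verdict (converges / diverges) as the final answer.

Let f(x) = x^(-3). Then f is positive, continuous, and decreasing on [1, infinity), so the integral test applies.
Compute the improper integral int_{1}^infinity f(x) dx:
  antiderivative F(x) = -1/(2*x^2).
  As x -> infinity, F(x) -> 0 (since p = 3 > 1).
  So int = F(infinity) - F(1) = 0 - (-1/2) = 1/2.
  Finite, so by the integral test, the series converges.

converges


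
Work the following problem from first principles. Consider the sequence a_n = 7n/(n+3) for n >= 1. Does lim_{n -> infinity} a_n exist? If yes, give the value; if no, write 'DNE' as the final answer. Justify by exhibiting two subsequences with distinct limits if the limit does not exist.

Examine the behaviour of a_n along subsequences.
Even-n subsequence a_{2k} = 7(2k)/(2k+3) -> 7. Odd-n subsequence a_{2k+1} = 7(2k+1)/(2k+4) -> 7. Both tend to 7, which suggests the limit is 7; verify directly.
|a_n - 7| = |7n - 7(n+3)| / (n+3) = 21/(n+3) < 21/n for every n >= 1.
Given epsilon > 0, choose a positive integer N > 21/epsilon. Then for all n >= N, |a_n - 7| < 21/n <= 21/N < epsilon.
So by the definition of the limit, lim a_n exists and equals 7.

7


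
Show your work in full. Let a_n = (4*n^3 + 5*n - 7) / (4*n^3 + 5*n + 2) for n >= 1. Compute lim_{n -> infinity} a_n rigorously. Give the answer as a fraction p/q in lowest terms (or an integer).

Divide numerator and denominator by n^3, the highest power:
numerator / n^3 = 4 + 5/n^2 - 7/n^3
denominator / n^3 = 4 + 5/n^2 + 2/n^3
As n -> infinity, all terms of the form c/n^k (k >= 1) tend to 0.
So numerator / n^3 -> 4 and denominator / n^3 -> 4.
Therefore lim a_n = 1.

1


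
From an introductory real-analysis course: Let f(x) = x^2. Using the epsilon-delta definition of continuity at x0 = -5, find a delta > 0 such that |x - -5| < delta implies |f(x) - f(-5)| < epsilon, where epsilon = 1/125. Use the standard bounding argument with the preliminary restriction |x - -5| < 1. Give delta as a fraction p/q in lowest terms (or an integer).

Factor: |x^2 - (-5)^2| = |x - -5| * |x + -5|.
Impose |x - -5| < 1 first. Then |x + -5| = |(x - -5) + 2*(-5)| <= |x - -5| + 2*|-5| < 1 + 10 = 11.
So |x^2 - (-5)^2| < delta * 11.
We need delta * 11 <= 1/125, i.e. delta <= 1/125/11 = 1/1375.
Since 1/1375 < 1, this is tighter than 1; take delta = 1/1375.
So delta = 1/1375 works.

1/1375


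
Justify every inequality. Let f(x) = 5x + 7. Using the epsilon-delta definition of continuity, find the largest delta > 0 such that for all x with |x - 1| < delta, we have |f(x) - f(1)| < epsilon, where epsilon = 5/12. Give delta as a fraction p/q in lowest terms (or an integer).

We compute f(1) = 5*(1) + 7 = 12.
|f(x) - f(1)| = |5x + 7 - (12)| = |5(x - 1)| = 5|x - 1|.
We need 5|x - 1| < 5/12, i.e. |x - 1| < 5/12 / 5 = 1/12.
So any delta <= 1/12 works. Conversely, if delta > 1/12, then x = 1 + 1/12 satisfies |x - 1| = 1/12 < delta but |f(x) - f(1)| = 5 * 1/12 = 5/12, which is not < 5/12; so no larger delta works.
Hence the largest such delta is 1/12.

1/12


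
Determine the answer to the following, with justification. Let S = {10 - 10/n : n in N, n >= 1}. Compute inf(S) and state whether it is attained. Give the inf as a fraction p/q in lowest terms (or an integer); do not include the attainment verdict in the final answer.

Analysis:
- Values: 0, 5, 20/3, 15/2, ... strictly increasing.
- Minimum is 0 (n=1); inf = 0 (attained).
- 10 - 10/n -> 10 from below; sup = 10, not attained.
Conclusion: inf(S) = 0, attained in S.

0


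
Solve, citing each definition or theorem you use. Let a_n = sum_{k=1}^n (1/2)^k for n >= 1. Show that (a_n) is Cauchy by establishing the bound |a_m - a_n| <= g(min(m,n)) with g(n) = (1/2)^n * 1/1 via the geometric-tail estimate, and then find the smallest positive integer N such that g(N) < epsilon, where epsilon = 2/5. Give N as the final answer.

For m > n >= 1: |a_m - a_n| = sum_{k=n+1}^m (1/2)^k < sum_{k=n+1}^infinity (1/2)^k = (1/2)^(n+1) / (1 - 1/2) = (1/2)^n * (1/2) * (2/1) = (1/2)^n * 1/1.
So g(n) = (1/2)^n / 1. Since g(n) -> 0, (a_n) is Cauchy.
Now solve g(N) < 2/5: (1/2)^N / 1 < 2/5 <=> 2^N > 1 / (1 * 2/5) = 5/2.
Check powers of 2: 2^1 = 2 <= 5/2, 2^2 = 4 > 5/2.
So the smallest such N is 2. Check: g(2) = 1/(1 * 4) = 1/4 < 2/5.

2


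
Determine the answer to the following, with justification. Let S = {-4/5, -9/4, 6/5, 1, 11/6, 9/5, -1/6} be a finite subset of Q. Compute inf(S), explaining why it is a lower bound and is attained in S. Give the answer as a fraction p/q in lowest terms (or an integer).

S is finite, so inf(S) = min(S).
Sorted increasing:
-9/4, -4/5, -1/6, 1, 6/5, 9/5, 11/6
The extremum is -9/4.
For every x in S, x >= -9/4. And -9/4 is in S, so it is attained.
Therefore inf(S) = -9/4.

-9/4


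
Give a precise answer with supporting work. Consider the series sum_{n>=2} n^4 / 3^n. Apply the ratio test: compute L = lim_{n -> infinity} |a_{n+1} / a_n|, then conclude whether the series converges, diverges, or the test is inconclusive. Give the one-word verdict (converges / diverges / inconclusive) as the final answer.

Let a_n denote the general term. Form the ratio a_{n+1}/a_n and simplify:
a_{n+1}/a_n = (n + 1)^4/(3*n^4)
Take the limit as n -> infinity: L = 1/3.
Since L = 1/3 < 1, the ratio test implies the series converges.

converges


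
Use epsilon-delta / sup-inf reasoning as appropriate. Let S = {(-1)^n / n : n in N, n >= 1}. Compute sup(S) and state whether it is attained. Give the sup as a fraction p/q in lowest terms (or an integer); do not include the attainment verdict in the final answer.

Analysis:
- Values: -1, 1/2, -1/3, 1/4, -1/5, ...
- Positive terms (even n): 1/(2+0), 1/(4+0), ... decreasing -> max = 1/2 (n=2).
- Negative terms (odd n): -1/(1+0), -1/(3+0), ... increasing -> min = -1 (n=1).
- So sup = 1/2 (attained at n=2); inf = -1 (attained at n=1).
Conclusion: sup(S) = 1/2, attained in S.

1/2


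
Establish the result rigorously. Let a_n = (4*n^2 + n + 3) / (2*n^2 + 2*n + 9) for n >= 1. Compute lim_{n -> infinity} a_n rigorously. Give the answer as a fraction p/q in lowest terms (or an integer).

Divide numerator and denominator by n^2, the highest power:
numerator / n^2 = 4 + 1/n + 3/n^2
denominator / n^2 = 2 + 2/n + 9/n^2
As n -> infinity, all terms of the form c/n^k (k >= 1) tend to 0.
So numerator / n^2 -> 4 and denominator / n^2 -> 2.
Therefore lim a_n = 2.

2


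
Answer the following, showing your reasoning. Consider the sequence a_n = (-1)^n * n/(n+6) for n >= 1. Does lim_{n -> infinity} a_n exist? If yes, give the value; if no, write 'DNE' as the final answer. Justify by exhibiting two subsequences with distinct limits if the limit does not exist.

Examine the behaviour of a_n along subsequences.
a_{2k} = 2k/(2k+6) -> 1. a_{2k+1} = -(2k+1)/(2k+7) -> -1.
Since these two subsequential limits are 1 and -1, distinct, the full sequence cannot converge (a convergent sequence has all subsequences tending to the same limit). So lim a_n does not exist.

DNE


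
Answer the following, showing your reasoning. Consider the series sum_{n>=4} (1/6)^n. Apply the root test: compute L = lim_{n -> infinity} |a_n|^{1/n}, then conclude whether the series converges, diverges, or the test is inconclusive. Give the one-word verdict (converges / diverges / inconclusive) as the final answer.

Let a_n denote the general term. Form |a_n|^(1/n) and simplify:
|a_n|^(1/n) = 1/6
Take the limit as n -> infinity: L = 1/6.
Since L = 1/6 < 1, the root test implies convergence.

converges


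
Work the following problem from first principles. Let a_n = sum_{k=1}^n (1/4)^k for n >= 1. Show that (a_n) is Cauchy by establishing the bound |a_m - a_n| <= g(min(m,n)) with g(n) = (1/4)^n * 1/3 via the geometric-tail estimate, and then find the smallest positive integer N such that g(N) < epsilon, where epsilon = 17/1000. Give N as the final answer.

For m > n >= 1: |a_m - a_n| = sum_{k=n+1}^m (1/4)^k < sum_{k=n+1}^infinity (1/4)^k = (1/4)^(n+1) / (1 - 1/4) = (1/4)^n * (1/4) * (4/3) = (1/4)^n * 1/3.
So g(n) = (1/4)^n / 3. Since g(n) -> 0, (a_n) is Cauchy.
Now solve g(N) < 17/1000: (1/4)^N / 3 < 17/1000 <=> 4^N > 1 / (3 * 17/1000) = 1000/51.
Check powers of 4: 4^2 = 16 <= 1000/51, 4^3 = 64 > 1000/51.
So the smallest such N is 3. Check: g(3) = 1/(3 * 64) = 1/192 < 17/1000.

3


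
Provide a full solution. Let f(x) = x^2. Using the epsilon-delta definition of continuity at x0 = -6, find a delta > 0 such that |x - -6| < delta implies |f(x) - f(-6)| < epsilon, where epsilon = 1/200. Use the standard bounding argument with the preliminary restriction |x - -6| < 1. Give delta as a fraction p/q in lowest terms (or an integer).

Factor: |x^2 - (-6)^2| = |x - -6| * |x + -6|.
Impose |x - -6| < 1 first. Then |x + -6| = |(x - -6) + 2*(-6)| <= |x - -6| + 2*|-6| < 1 + 12 = 13.
So |x^2 - (-6)^2| < delta * 13.
We need delta * 13 <= 1/200, i.e. delta <= 1/200/13 = 1/2600.
Since 1/2600 < 1, this is tighter than 1; take delta = 1/2600.
So delta = 1/2600 works.

1/2600


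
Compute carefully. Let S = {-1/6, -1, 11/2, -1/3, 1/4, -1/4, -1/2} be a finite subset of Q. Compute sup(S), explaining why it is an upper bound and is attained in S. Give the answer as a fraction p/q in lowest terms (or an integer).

S is finite, so sup(S) = max(S).
Sorted decreasing:
11/2, 1/4, -1/6, -1/4, -1/3, -1/2, -1
The extremum is 11/2.
For every x in S, x <= 11/2. And 11/2 is in S, so it is attained.
Therefore sup(S) = 11/2.

11/2


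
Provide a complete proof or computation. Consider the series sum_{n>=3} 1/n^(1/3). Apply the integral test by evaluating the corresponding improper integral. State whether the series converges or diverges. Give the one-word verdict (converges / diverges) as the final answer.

Let f(x) = x^(-1/3). Then f is positive, continuous, and decreasing on [3, infinity), so the integral test applies.
Compute the improper integral int_{3}^infinity f(x) dx:
  antiderivative F(x) = 3*x^(2/3)/2.
  As x -> infinity, F(x) -> infinity (since p = 1/3 < 1).
  So the integral diverges. By the integral test, the series diverges.

diverges


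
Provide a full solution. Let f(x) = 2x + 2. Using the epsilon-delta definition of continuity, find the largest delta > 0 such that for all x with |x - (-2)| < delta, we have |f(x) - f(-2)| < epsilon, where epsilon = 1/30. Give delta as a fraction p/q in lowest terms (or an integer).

We compute f(-2) = 2*(-2) + 2 = -2.
|f(x) - f(-2)| = |2x + 2 - (-2)| = |2(x - (-2))| = 2|x - (-2)|.
We need 2|x - (-2)| < 1/30, i.e. |x - (-2)| < 1/30 / 2 = 1/60.
So any delta <= 1/60 works. Conversely, if delta > 1/60, then x = -2 + 1/60 satisfies |x - (-2)| = 1/60 < delta but |f(x) - f(-2)| = 2 * 1/60 = 1/30, which is not < 1/30; so no larger delta works.
Hence the largest such delta is 1/60.

1/60


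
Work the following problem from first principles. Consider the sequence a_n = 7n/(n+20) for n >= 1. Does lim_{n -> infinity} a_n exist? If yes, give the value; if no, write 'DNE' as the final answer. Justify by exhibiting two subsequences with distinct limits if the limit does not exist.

Examine the behaviour of a_n along subsequences.
Even-n subsequence a_{2k} = 7(2k)/(2k+20) -> 7. Odd-n subsequence a_{2k+1} = 7(2k+1)/(2k+21) -> 7. Both tend to 7, which suggests the limit is 7; verify directly.
|a_n - 7| = |7n - 7(n+20)| / (n+20) = 140/(n+20) < 140/n for every n >= 1.
Given epsilon > 0, choose a positive integer N > 140/epsilon. Then for all n >= N, |a_n - 7| < 140/n <= 140/N < epsilon.
So by the definition of the limit, lim a_n exists and equals 7.

7


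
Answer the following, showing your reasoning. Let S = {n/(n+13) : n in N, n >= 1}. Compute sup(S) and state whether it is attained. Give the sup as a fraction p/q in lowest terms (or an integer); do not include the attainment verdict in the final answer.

Analysis:
- Values: 1/14, 2/15, 3/16, 4/17, ... strictly increasing.
- Minimum is 1/14 (n=1); inf = 1/14 (attained).
- n/(n+13) = 1 - 13/(n+13) -> 1 from below as n -> infinity, and never equals 1.
- So sup = 1 (not attained).
Conclusion: sup(S) = 1, not attained in S.

1


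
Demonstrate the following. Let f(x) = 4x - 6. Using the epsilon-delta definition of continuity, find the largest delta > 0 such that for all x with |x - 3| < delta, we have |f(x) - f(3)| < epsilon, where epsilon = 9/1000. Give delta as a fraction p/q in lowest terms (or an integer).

We compute f(3) = 4*(3) - 6 = 6.
|f(x) - f(3)| = |4x - 6 - (6)| = |4(x - 3)| = 4|x - 3|.
We need 4|x - 3| < 9/1000, i.e. |x - 3| < 9/1000 / 4 = 9/4000.
So any delta <= 9/4000 works. Conversely, if delta > 9/4000, then x = 3 + 9/4000 satisfies |x - 3| = 9/4000 < delta but |f(x) - f(3)| = 4 * 9/4000 = 9/1000, which is not < 9/1000; so no larger delta works.
Hence the largest such delta is 9/4000.

9/4000


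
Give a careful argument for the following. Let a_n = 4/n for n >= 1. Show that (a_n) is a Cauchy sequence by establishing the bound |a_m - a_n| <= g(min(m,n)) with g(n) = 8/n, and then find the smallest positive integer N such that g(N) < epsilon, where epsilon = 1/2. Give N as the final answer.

For any m, n >= 1, by the triangle inequality:
|a_m - a_n| = |4/m - 4/n| <= 4*1/m + 4*1/n <= 8/min(m,n).
So g(n) = 8/n bounds the Cauchy difference. Since g(n) -> 0, (a_n) is Cauchy.
Now solve g(N) < 1/2: 8/N < 1/2 <=> N > 8 / (1/2) = 16.
The smallest integer strictly greater than 16 is N = 17.
Check: g(17) = 8/17 = 8/17 < 1/2; g(16) = 1/2 >= 1/2. So N = 17.

17


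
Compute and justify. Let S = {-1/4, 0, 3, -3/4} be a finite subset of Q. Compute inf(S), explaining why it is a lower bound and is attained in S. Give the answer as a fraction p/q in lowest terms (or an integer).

S is finite, so inf(S) = min(S).
Sorted increasing:
-3/4, -1/4, 0, 3
The extremum is -3/4.
For every x in S, x >= -3/4. And -3/4 is in S, so it is attained.
Therefore inf(S) = -3/4.

-3/4


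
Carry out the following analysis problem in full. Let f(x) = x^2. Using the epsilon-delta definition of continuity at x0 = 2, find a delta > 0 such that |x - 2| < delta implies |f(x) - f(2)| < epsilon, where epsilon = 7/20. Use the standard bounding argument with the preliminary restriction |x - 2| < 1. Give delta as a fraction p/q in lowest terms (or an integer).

Factor: |x^2 - (2)^2| = |x - 2| * |x + 2|.
Impose |x - 2| < 1 first. Then |x + 2| = |(x - 2) + 2*(2)| <= |x - 2| + 2*|2| < 1 + 4 = 5.
So |x^2 - (2)^2| < delta * 5.
We need delta * 5 <= 7/20, i.e. delta <= 7/20/5 = 7/100.
Since 7/100 < 1, this is tighter than 1; take delta = 7/100.
So delta = 7/100 works.

7/100
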